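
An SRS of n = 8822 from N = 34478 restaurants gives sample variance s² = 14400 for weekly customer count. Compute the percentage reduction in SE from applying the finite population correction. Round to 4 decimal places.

f = n/N = 8822/34478 = 0.25587331.
SE_no-fpc = √(s²/n) = 1.2776083; SE_fpc = √((1−f)s²/n) = 1.1021004.
Ratio = √(1−f) = 0.86262778. Reduction = 100·(1 − 0.86262778) = 13.7372%.

13.7372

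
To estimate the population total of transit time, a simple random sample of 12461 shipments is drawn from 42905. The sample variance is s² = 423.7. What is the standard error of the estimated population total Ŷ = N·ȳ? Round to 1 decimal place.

6664.3

Var(Ŷ) = N²·Var(ȳ) = N²·(1 − n/N)·s²/n.
f = 12461/42905 = 0.29043235; Var(ȳ) = 0.70956765·423.7/12461 = 0.024126781.
Var(Ŷ) = 42905² · 0.024126781 = 4.441352 × 10^7.
SE(Ŷ) = √(4.441352 × 10^7) = 6664.3.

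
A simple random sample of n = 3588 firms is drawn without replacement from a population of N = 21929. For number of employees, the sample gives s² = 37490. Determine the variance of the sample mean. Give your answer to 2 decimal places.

8.74

Under SRS without replacement, Var(ȳ) = (1 − f)·s²/n with f = n/N = 3588/21929 = 0.16361895.
Var(ȳ) = (1 − 0.16361895)·37490/3588 = 0.83638105·10.448718 = 8.7391097.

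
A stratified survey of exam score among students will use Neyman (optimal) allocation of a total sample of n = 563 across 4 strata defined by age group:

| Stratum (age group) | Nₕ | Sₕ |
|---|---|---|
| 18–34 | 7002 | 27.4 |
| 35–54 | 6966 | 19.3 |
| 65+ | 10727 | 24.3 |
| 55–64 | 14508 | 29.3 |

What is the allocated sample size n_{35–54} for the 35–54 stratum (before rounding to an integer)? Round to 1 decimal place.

Neyman allocation: nₕ = n·NₕSₕ / Σⱼ NⱼSⱼ.
Σ NⱼSⱼ = 7002·27.4 + 6966·19.3 + 10727·24.3 + 14508·29.3 = 1.0120491 × 10^6.
n_{35–54} = 563·6966·19.3 / (1.0120491 × 10^6) = 74.8.

74.8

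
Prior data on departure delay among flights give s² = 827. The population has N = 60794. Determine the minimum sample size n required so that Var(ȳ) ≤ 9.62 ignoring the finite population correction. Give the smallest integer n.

86

Without fpc, n₀ = s²/D = 827/9.62 = 85.9667.
Rounding up, n = 86.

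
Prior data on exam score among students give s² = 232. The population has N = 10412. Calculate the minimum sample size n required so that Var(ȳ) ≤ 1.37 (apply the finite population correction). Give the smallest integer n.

Without fpc, n₀ = s²/D = 232/1.37 = 169.3431.
With fpc, (1 − n/N)·s²/n ≤ D requires n ≥ n₀/(1 + n₀/N) = 169.3431/(1 + 169.3431/10412) = 166.6329.
Rounding up, n = 167.

167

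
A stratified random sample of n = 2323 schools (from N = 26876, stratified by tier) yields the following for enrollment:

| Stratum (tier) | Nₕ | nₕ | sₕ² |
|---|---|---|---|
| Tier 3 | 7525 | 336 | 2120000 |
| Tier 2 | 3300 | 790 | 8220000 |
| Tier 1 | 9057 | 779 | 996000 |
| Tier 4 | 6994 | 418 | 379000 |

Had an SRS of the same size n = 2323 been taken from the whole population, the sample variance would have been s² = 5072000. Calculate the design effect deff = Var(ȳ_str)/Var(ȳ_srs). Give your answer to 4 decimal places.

0.3922

Var(ȳ_str) = Σ Wₕ²(1−fₕ)sₕ²/nₕ with Wₕ = Nₕ/26876:
  Tier 3: (7525/26876)²·(1−336/7525)·2120000/336 = 472.54406
  Tier 2: (3300/26876)²·(1−790/3300)·8220000/790 = 119.31722
  Tier 1: (9057/26876)²·(1−779/9057)·996000/779 = 132.70962
  Tier 4: (6994/26876)²·(1−418/6994)·379000/418 = 57.732597
  → Var(ȳ_str) = 782.3035.
Var(ȳ_srs) = (1 − 2323/26876)·5072000/2323 = 1994.665.
deff = 782.3035 / 1994.665 = 0.3922.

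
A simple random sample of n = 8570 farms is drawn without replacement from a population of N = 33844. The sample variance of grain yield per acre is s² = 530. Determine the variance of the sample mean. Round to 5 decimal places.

0.04618

Under SRS without replacement, Var(ȳ) = (1 − f)·s²/n with f = n/N = 8570/33844 = 0.25322066.
Var(ȳ) = (1 − 0.25322066)·530/8570 = 0.74677934·0.061843641 = 0.046183553.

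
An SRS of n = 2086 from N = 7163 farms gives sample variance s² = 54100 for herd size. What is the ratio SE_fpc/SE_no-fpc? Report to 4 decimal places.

0.8419

f = n/N = 2086/7163 = 0.29121876.
SE_no-fpc = √(s²/n) = 5.0926225; SE_fpc = √((1−f)s²/n) = 4.2874354.
Ratio = √(1−f) = 0.84189146.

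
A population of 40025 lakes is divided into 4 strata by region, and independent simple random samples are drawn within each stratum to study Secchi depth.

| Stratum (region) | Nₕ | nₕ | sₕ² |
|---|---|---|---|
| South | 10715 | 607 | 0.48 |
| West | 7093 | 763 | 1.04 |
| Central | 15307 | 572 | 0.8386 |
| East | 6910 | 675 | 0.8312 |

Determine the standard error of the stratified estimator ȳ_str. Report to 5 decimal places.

Var(ȳ_str) = Σₕ Wₕ²(1 − fₕ)sₕ²/nₕ with Wₕ = Nₕ/N, N = 40025.
South: Wₕ = 0.26770768; term = 0.26770768²·(1 − 0.05664956)·0.48/607 = 5.3462255 × 10^-5.
West: Wₕ = 0.17721424; term = 0.17721424²·(1 − 0.10757084)·1.04/763 = 3.8201445 × 10^-5.
Central: Wₕ = 0.38243598; term = 0.38243598²·(1 − 0.03736852)·0.8386/572 = 2.0641268 × 10^-4.
East: Wₕ = 0.17264210; term = 0.17264210²·(1 − 0.09768452)·0.8312/675 = 3.3117198 × 10^-5.
Sum = 3.3119358 × 10^-4.
SE = √(3.3119358 × 10^-4) = 0.01820.

0.01820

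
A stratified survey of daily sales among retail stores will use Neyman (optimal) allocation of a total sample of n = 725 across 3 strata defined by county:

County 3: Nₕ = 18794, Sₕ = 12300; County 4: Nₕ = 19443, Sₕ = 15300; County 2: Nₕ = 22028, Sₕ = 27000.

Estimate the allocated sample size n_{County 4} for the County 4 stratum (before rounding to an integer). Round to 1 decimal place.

192.0

Neyman allocation: nₕ = n·NₕSₕ / Σⱼ NⱼSⱼ.
Σ NⱼSⱼ = 18794·12300 + 19443·15300 + 22028·27000 = 1.1234001 × 10^9.
n_{County 4} = 725·19443·15300 / (1.1234001 × 10^9) = 192.0.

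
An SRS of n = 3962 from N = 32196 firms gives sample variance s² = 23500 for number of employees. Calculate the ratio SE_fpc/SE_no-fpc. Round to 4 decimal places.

0.9365

f = n/N = 3962/32196 = 0.12305877.
SE_no-fpc = √(s²/n) = 2.4354359; SE_fpc = √((1−f)s²/n) = 2.2806673.
Ratio = √(1−f) = 0.93645141.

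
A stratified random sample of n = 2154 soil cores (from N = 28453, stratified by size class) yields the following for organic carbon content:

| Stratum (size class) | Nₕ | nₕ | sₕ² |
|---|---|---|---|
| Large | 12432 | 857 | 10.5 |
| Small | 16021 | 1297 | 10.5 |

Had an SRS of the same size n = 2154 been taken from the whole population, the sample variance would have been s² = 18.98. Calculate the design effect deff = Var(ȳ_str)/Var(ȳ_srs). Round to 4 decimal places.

0.5570

Var(ȳ_str) = Σ Wₕ²(1−fₕ)sₕ²/nₕ with Wₕ = Nₕ/28453:
  Large: (12432/28453)²·(1−857/12432)·10.5/857 = 0.0021777817
  Small: (16021/28453)²·(1−1297/16021)·10.5/1297 = 0.0023588951
  → Var(ȳ_str) = 0.0045366768.
Var(ȳ_srs) = (1 − 2154/28453)·18.98/2154 = 0.0081444485.
deff = 0.0045366768 / 0.0081444485 = 0.5570.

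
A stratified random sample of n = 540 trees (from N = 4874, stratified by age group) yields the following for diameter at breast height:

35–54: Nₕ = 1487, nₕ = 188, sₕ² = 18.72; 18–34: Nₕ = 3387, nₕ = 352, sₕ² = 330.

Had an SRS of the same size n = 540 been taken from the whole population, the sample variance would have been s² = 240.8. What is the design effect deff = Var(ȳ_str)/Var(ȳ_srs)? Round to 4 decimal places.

1.0435

Var(ȳ_str) = Σ Wₕ²(1−fₕ)sₕ²/nₕ with Wₕ = Nₕ/4874:
  35–54: (1487/4874)²·(1−188/1487)·18.72/188 = 0.0080964952
  18–34: (3387/4874)²·(1−352/3387)·330/352 = 0.40567115
  → Var(ȳ_str) = 0.41376765.
Var(ȳ_srs) = (1 − 540/4874)·240.8/540 = 0.39652092.
deff = 0.41376765 / 0.39652092 = 1.0435.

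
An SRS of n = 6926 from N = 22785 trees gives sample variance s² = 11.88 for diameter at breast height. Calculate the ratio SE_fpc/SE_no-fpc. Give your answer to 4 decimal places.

f = n/N = 6926/22785 = 0.30397191.
SE_no-fpc = √(s²/n) = 0.041415888; SE_fpc = √((1−f)s²/n) = 0.03455257.
Ratio = √(1−f) = 0.83428298.

0.8343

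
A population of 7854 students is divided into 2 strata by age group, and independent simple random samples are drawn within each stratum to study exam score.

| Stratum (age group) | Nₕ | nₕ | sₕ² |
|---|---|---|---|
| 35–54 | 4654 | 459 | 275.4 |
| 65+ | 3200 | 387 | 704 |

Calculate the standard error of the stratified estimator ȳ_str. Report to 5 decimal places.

0.67480

Var(ȳ_str) = Σₕ Wₕ²(1 − fₕ)sₕ²/nₕ with Wₕ = Nₕ/N, N = 7854.
35–54: Wₕ = 0.59256430; term = 0.59256430²·(1 − 0.09862484)·275.4/459 = 0.18990124.
65+: Wₕ = 0.40743570; term = 0.40743570²·(1 − 0.12093750)·704/387 = 0.26546032.
Sum = 0.45536156.
SE = √(0.45536156) = 0.67480.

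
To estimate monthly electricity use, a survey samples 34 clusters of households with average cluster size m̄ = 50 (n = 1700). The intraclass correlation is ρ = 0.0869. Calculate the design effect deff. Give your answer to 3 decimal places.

deff = 1 + (50 − 1)·0.0869 = 1 + 4.2581 = 5.2581.

5.258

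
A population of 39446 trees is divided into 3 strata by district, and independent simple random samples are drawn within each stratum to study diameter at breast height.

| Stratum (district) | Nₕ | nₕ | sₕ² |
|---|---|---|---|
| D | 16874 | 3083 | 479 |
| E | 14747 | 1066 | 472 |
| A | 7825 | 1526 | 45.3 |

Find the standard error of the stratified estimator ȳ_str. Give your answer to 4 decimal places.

0.2856

Var(ȳ_str) = Σₕ Wₕ²(1 − fₕ)sₕ²/nₕ with Wₕ = Nₕ/N, N = 39446.
D: Wₕ = 0.42777468; term = 0.42777468²·(1 − 0.18270712)·479/3083 = 0.023236454.
E: Wₕ = 0.37385286; term = 0.37385286²·(1 − 0.07228589)·472/1066 = 0.057411696.
A: Wₕ = 0.19837246; term = 0.19837246²·(1 − 0.19501597)·45.3/1526 = 9.4035899 × 10^-4.
Sum = 0.081588509.
SE = √(0.081588509) = 0.2856.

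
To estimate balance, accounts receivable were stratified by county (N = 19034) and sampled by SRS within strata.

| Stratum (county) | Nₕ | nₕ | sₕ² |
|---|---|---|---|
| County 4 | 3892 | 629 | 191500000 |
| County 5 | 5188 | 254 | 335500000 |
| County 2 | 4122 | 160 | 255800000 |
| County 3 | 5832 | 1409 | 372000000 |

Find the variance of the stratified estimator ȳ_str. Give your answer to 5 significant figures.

194860

Var(ȳ_str) = Σₕ Wₕ²(1 − fₕ)sₕ²/nₕ with Wₕ = Nₕ/N, N = 19034.
County 4: Wₕ = 0.20447620; term = 0.20447620²·(1 − 0.16161357)·191500000/629 = 10672.051.
County 5: Wₕ = 0.27256488; term = 0.27256488²·(1 − 0.04895914)·335500000/254 = 93324.955.
County 2: Wₕ = 0.21655984; term = 0.21655984²·(1 − 0.03881611)·255800000/160 = 72068.069.
County 3: Wₕ = 0.30639908; term = 0.30639908²·(1 − 0.24159808)·372000000/1409 = 18797.767.
Sum = 194862.84.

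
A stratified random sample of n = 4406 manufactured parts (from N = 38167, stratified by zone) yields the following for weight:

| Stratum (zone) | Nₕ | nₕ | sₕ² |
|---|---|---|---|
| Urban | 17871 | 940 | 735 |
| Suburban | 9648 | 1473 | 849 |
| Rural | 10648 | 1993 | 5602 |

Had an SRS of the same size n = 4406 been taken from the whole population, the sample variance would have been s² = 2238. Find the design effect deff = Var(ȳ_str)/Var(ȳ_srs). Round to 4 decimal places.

0.8267

Var(ȳ_str) = Σ Wₕ²(1−fₕ)sₕ²/nₕ with Wₕ = Nₕ/38167:
  Urban: (17871/38167)²·(1−940/17871)·735/940 = 0.1624108
  Suburban: (9648/38167)²·(1−1473/9648)·849/1473 = 0.031207139
  Rural: (10648/38167)²·(1−1993/10648)·5602/1993 = 0.17782584
  → Var(ȳ_str) = 0.37144378.
Var(ȳ_srs) = (1 − 4406/38167)·2238/4406 = 0.44930667.
deff = 0.37144378 / 0.44930667 = 0.8267.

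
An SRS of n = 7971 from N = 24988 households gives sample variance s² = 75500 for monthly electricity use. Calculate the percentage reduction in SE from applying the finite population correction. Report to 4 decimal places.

17.4769

f = n/N = 7971/24988 = 0.31899312.
SE_no-fpc = √(s²/n) = 3.0776347; SE_fpc = √((1−f)s²/n) = 2.5397608.
Ratio = √(1−f) = 0.82523141. Reduction = 100·(1 − 0.82523141) = 17.4769%.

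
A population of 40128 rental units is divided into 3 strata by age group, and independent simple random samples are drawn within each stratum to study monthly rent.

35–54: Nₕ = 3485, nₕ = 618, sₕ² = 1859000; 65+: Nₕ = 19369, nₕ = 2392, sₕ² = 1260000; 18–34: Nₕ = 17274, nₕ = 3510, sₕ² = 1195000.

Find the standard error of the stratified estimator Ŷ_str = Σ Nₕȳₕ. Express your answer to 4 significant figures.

Var(Ŷ_str) = Σₕ Nₕ²(1 − fₕ)sₕ²/nₕ.
35–54: 3485²·(1 − 618/3485)·1859000/618 = 3.0055322 × 10^10.
65+: 19369²·(1 − 2392/19369)·1260000/2392 = 1.7321182 × 10^11.
18–34: 17274²·(1 − 3510/17274)·1195000/3510 = 8.0946555 × 10^10.
Sum = 2.842137 × 10^11.
SE = √(2.842137 × 10^11) = 533100.

533100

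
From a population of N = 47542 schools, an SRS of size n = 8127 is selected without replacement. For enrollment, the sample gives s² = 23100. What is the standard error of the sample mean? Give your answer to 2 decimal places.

Under SRS without replacement, Var(ȳ) = (1 − f)·s²/n with f = n/N = 8127/47542 = 0.17094359.
Var(ȳ) = (1 − 0.17094359)·23100/8127 = 0.82905641·2.8423773 = 2.3564911.
SE(ȳ) = √(2.3564911) = 1.54.

1.54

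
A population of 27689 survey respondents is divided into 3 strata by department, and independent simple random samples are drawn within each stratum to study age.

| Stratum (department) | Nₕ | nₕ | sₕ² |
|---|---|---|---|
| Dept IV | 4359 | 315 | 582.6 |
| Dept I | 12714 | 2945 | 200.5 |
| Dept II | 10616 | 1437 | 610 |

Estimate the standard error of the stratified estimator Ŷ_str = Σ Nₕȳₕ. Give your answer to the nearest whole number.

9079

Var(Ŷ_str) = Σₕ Nₕ²(1 − fₕ)sₕ²/nₕ.
Dept IV: 4359²·(1 − 315/4359)·582.6/315 = 3.2603028 × 10^7.
Dept I: 12714²·(1 − 2945/12714)·200.5/2945 = 8.4559303 × 10^6.
Dept II: 10616²·(1 − 1437/10616)·610/1437 = 4.1364649 × 10^7.
Sum = 8.2423607 × 10^7.
SE = √(8.2423607 × 10^7) = 9079.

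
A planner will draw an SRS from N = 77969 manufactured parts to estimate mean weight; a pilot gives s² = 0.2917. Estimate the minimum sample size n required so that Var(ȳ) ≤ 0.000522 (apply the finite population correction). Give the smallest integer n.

555

Without fpc, n₀ = s²/D = 0.2917/0.000522 = 558.8123.
With fpc, (1 − n/N)·s²/n ≤ D requires n ≥ n₀/(1 + n₀/N) = 558.8123/(1 + 558.8123/77969) = 554.8357.
Rounding up, n = 555.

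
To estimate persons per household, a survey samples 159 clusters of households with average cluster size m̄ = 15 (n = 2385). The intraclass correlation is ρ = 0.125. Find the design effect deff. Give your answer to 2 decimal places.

2.75

deff = 1 + (15 − 1)·0.125 = 1 + 1.75 = 2.75.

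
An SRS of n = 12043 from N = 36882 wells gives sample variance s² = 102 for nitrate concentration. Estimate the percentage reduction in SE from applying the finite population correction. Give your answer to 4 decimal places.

17.9347

f = n/N = 12043/36882 = 0.32652785.
SE_no-fpc = √(s²/n) = 0.092030704; SE_fpc = √((1−f)s²/n) = 0.075525318.
Ratio = √(1−f) = 0.82065349. Reduction = 100·(1 − 0.82065349) = 17.9347%.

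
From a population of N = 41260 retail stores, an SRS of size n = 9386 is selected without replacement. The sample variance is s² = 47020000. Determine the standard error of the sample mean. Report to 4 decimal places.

Under SRS without replacement, Var(ȳ) = (1 − f)·s²/n with f = n/N = 9386/41260 = 0.22748425.
Var(ȳ) = (1 − 0.22748425)·47020000/9386 = 0.77251575·5009.5887 = 3869.9862.
SE(ȳ) = √(3869.9862) = 62.2092.

62.2092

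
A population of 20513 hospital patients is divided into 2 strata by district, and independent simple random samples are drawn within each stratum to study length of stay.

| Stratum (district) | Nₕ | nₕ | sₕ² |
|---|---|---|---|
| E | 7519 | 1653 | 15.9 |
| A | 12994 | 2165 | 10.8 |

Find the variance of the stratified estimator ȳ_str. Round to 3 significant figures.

0.00268

Var(ȳ_str) = Σₕ Wₕ²(1 − fₕ)sₕ²/nₕ with Wₕ = Nₕ/N, N = 20513.
E: Wₕ = 0.36654804; term = 0.36654804²·(1 − 0.21984306)·15.9/1653 = 0.0010082496.
A: Wₕ = 0.63345196; term = 0.63345196²·(1 − 0.16661536)·10.8/2165 = 0.0016681639.
Sum = 0.0026764135.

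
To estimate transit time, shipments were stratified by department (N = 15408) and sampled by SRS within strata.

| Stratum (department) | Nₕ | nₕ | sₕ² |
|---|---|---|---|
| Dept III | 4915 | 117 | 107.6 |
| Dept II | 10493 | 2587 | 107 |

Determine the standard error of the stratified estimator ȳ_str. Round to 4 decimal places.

0.3253

Var(ȳ_str) = Σₕ Wₕ²(1 − fₕ)sₕ²/nₕ with Wₕ = Nₕ/N, N = 15408.
Dept III: Wₕ = 0.31899013; term = 0.31899013²·(1 − 0.02380468)·107.6/117 = 0.091351911.
Dept II: Wₕ = 0.68100987; term = 0.68100987²·(1 − 0.24654532)·107/2587 = 0.014452777.
Sum = 0.10580469.
SE = √(0.10580469) = 0.3253.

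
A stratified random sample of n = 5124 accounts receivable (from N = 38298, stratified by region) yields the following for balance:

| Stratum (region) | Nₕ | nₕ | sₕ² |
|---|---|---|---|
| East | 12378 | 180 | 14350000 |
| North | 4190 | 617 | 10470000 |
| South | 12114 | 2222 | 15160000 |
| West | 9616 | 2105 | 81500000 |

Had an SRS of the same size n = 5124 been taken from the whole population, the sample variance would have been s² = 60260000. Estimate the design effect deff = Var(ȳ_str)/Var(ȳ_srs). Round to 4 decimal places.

1.0645

Var(ȳ_str) = Σ Wₕ²(1−fₕ)sₕ²/nₕ with Wₕ = Nₕ/38298:
  East: (12378/38298)²·(1−180/12378)·14350000/180 = 8206.6576
  North: (4190/38298)²·(1−617/4190)·10470000/617 = 173.20338
  South: (12114/38298)²·(1−2222/12114)·15160000/2222 = 557.40984
  West: (9616/38298)²·(1−2105/9616)·81500000/2105 = 1906.5383
  → Var(ȳ_str) = 10843.809.
Var(ȳ_srs) = (1 − 5124/38298)·60260000/5124 = 10186.893.
deff = 10843.809 / 10186.893 = 1.0645.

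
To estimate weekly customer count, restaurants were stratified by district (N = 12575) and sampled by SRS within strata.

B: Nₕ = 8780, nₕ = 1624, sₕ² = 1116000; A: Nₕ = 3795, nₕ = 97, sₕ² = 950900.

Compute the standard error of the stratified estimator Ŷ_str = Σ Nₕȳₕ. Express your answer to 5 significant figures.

Var(Ŷ_str) = Σₕ Nₕ²(1 − fₕ)sₕ²/nₕ.
B: 8780²·(1 − 1624/8780)·1116000/1624 = 4.3176061 × 10^10.
A: 3795²·(1 − 97/3795)·950900/97 = 1.3757572 × 10^11.
Sum = 1.8075178 × 10^11.
SE = √(1.8075178 × 10^11) = 425150.

425150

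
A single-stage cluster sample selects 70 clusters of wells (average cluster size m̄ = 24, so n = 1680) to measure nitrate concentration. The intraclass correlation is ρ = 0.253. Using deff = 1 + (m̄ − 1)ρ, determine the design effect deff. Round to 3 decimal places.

6.819

deff = 1 + (24 − 1)·0.253 = 1 + 5.819 = 6.819.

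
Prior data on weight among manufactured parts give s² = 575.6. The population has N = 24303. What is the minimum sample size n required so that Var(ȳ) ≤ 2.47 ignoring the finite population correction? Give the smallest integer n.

Without fpc, n₀ = s²/D = 575.6/2.47 = 233.0364.
Rounding up, n = 234.

234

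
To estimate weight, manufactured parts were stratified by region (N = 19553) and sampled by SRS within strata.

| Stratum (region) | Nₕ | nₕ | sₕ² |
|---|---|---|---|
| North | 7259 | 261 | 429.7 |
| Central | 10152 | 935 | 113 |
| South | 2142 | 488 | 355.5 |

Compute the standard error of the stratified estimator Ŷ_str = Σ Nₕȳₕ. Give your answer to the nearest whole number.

9875

Var(Ŷ_str) = Σₕ Nₕ²(1 − fₕ)sₕ²/nₕ.
North: 7259²·(1 − 261/7259)·429.7/261 = 8.3632597 × 10^7.
Central: 10152²·(1 − 935/10152)·113/935 = 1.1308579 × 10^7.
South: 2142²·(1 − 488/2142)·355.5/488 = 2.5809213 × 10^6.
Sum = 9.7522097 × 10^7.
SE = √(9.7522097 × 10^7) = 9875.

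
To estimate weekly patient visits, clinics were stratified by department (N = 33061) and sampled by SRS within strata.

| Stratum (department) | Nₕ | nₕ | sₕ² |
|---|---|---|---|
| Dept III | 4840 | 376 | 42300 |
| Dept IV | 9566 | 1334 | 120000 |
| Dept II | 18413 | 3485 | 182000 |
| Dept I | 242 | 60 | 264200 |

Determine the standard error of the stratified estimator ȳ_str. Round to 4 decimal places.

4.6920

Var(ȳ_str) = Σₕ Wₕ²(1 − fₕ)sₕ²/nₕ with Wₕ = Nₕ/N, N = 33061.
Dept III: Wₕ = 0.14639606; term = 0.14639606²·(1 − 0.07768595)·42300/376 = 2.2237712.
Dept IV: Wₕ = 0.28934394; term = 0.28934394²·(1 − 0.13945223)·120000/1334 = 6.4808084.
Dept II: Wₕ = 0.55694020; term = 0.55694020²·(1 − 0.18926845)·182000/3485 = 13.132966.
Dept I: Wₕ = 0.00731980; term = 0.00731980²·(1 − 0.24793388)·264200/60 = 0.1774338.
Sum = 22.014979.
SE = √(22.014979) = 4.6920.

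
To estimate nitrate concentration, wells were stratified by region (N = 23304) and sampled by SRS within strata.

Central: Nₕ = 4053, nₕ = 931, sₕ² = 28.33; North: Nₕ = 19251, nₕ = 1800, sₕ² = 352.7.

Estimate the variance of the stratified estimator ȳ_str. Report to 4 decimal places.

0.1219

Var(ȳ_str) = Σₕ Wₕ²(1 − fₕ)sₕ²/nₕ with Wₕ = Nₕ/N, N = 23304.
Central: Wₕ = 0.17391864; term = 0.17391864²·(1 − 0.22970639)·28.33/931 = 7.0899872 × 10^-4.
North: Wₕ = 0.82608136; term = 0.82608136²·(1 − 0.09350164)·352.7/1800 = 0.121212.
Sum = 0.121921.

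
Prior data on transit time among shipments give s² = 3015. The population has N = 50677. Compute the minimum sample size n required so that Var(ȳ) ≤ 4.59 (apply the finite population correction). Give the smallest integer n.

Without fpc, n₀ = s²/D = 3015/4.59 = 656.8627.
With fpc, (1 − n/N)·s²/n ≤ D requires n ≥ n₀/(1 + n₀/N) = 656.8627/(1 + 656.8627/50677) = 648.4576.
Rounding up, n = 649.

649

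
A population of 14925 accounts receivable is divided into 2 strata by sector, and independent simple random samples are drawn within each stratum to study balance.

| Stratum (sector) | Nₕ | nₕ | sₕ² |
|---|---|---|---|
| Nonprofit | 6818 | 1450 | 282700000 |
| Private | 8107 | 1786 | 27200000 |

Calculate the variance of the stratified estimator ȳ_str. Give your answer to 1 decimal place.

35536.6

Var(ȳ_str) = Σₕ Wₕ²(1 − fₕ)sₕ²/nₕ with Wₕ = Nₕ/N, N = 14925.
Nonprofit: Wₕ = 0.45681742; term = 0.45681742²·(1 − 0.21267234)·282700000/1450 = 32033.075.
Private: Wₕ = 0.54318258; term = 0.54318258²·(1 − 0.22030344)·27200000/1786 = 3503.5211.
Sum = 35536.596.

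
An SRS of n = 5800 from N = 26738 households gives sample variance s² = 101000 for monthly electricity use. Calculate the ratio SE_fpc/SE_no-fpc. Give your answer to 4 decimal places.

0.8849

f = n/N = 5800/26738 = 0.21691974.
SE_no-fpc = √(s²/n) = 4.1729837; SE_fpc = √((1−f)s²/n) = 3.6927493.
Ratio = √(1−f) = 0.88491822.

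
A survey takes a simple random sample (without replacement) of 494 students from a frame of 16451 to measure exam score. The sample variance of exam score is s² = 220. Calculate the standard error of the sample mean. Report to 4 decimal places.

Under SRS without replacement, Var(ȳ) = (1 − f)·s²/n with f = n/N = 494/16451 = 0.03002857.
Var(ȳ) = (1 − 0.03002857)·220/494 = 0.96997143·0.44534413 = 0.43197108.
SE(ȳ) = √(0.43197108) = 0.6572.

0.6572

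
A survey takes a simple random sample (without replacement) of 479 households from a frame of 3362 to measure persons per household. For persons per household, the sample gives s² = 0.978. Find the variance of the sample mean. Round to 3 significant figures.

0.00175

Under SRS without replacement, Var(ȳ) = (1 − f)·s²/n with f = n/N = 479/3362 = 0.14247472.
Var(ȳ) = (1 − 0.14247472)·0.978/479 = 0.85752528·0.0020417537 = 0.0017508554.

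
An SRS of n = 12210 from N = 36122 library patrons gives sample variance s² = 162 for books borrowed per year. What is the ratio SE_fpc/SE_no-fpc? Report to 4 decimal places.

0.8136

f = n/N = 12210/36122 = 0.33802115.
SE_no-fpc = √(s²/n) = 0.11518599; SE_fpc = √((1−f)s²/n) = 0.093717724.
Ratio = √(1−f) = 0.81362083.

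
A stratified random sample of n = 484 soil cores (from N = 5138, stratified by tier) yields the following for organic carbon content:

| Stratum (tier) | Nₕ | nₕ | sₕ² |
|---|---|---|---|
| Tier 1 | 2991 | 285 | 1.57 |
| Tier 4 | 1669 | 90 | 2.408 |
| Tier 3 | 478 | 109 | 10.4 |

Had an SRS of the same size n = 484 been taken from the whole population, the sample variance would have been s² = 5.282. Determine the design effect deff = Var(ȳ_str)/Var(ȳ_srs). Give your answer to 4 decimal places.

0.5055

Var(ȳ_str) = Σ Wₕ²(1−fₕ)sₕ²/nₕ with Wₕ = Nₕ/5138:
  Tier 1: (2991/5138)²·(1−285/2991)·1.57/285 = 0.0016889267
  Tier 4: (1669/5138)²·(1−90/1669)·2.408/90 = 0.0026709407
  Tier 3: (478/5138)²·(1−109/478)·10.4/109 = 6.3748931 × 10^-4
  → Var(ȳ_str) = 0.0049973567.
Var(ȳ_srs) = (1 − 484/5138)·5.282/484 = 0.0098851967.
deff = 0.0049973567 / 0.0098851967 = 0.5055.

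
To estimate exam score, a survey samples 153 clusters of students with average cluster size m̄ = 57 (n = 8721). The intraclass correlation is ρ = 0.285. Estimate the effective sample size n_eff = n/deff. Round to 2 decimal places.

deff = 1 + (57 − 1)·0.285 = 1 + 15.96 = 16.96.
n_eff = 8721 / 16.96 = 514.21.

514.21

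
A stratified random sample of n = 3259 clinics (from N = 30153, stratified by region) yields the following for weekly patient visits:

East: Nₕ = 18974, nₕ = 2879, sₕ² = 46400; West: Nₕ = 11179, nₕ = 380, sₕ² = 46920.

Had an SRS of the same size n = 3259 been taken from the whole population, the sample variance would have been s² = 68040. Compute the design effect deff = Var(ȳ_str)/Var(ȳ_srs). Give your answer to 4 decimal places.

1.1711

Var(ȳ_str) = Σ Wₕ²(1−fₕ)sₕ²/nₕ with Wₕ = Nₕ/30153:
  East: (18974/30153)²·(1−2879/18974)·46400/2879 = 5.4133379
  West: (11179/30153)²·(1−380/11179)·46920/380 = 16.394563
  → Var(ȳ_str) = 21.807901.
Var(ȳ_srs) = (1 − 3259/30153)·68040/3259 = 18.621078.
deff = 21.807901 / 18.621078 = 1.1711.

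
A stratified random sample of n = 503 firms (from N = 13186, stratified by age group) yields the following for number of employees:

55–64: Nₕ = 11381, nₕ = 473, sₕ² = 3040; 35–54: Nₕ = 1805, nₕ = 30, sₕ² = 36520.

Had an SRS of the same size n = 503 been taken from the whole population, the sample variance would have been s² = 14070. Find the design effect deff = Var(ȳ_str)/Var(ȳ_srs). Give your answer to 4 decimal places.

1.0043

Var(ȳ_str) = Σ Wₕ²(1−fₕ)sₕ²/nₕ with Wₕ = Nₕ/13186:
  55–64: (11381/13186)²·(1−473/11381)·3040/473 = 4.5889344
  35–54: (1805/13186)²·(1−30/1805)·36520/30 = 22.431532
  → Var(ȳ_str) = 27.020466.
Var(ȳ_srs) = (1 − 503/13186)·14070/503 = 26.905126.
deff = 27.020466 / 26.905126 = 1.0043.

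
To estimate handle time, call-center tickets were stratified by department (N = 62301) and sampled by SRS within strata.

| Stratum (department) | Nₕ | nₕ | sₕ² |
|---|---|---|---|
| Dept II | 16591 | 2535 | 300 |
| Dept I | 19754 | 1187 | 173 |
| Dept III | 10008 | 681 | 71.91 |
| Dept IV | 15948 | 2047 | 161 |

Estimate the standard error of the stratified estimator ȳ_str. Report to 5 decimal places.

Var(ȳ_str) = Σₕ Wₕ²(1 − fₕ)sₕ²/nₕ with Wₕ = Nₕ/N, N = 62301.
Dept II: Wₕ = 0.26630391; term = 0.26630391²·(1 − 0.15279368)·300/2535 = 0.0071102941.
Dept I: Wₕ = 0.31707356; term = 0.31707356²·(1 − 0.06008910)·173/1187 = 0.013772162.
Dept III: Wₕ = 0.16063948; term = 0.16063948²·(1 − 0.06804556)·71.91/681 = 0.0025394602.
Dept IV: Wₕ = 0.25598305; term = 0.25598305²·(1 − 0.12835465)·161/2047 = 0.0044923157.
Sum = 0.027914232.
SE = √(0.027914232) = 0.16708.

0.16708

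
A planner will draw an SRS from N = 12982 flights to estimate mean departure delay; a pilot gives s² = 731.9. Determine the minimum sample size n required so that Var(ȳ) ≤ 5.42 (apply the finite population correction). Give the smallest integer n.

134

Without fpc, n₀ = s²/D = 731.9/5.42 = 135.0369.
With fpc, (1 − n/N)·s²/n ≤ D requires n ≥ n₀/(1 + n₀/N) = 135.0369/(1 + 135.0369/12982) = 133.6467.
Rounding up, n = 134.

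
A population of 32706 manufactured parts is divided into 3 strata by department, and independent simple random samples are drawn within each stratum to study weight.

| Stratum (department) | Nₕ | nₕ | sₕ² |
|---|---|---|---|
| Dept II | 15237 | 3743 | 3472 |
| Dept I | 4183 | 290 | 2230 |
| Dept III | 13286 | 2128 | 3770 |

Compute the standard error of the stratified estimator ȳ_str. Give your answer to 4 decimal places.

0.7173

Var(ȳ_str) = Σₕ Wₕ²(1 − fₕ)sₕ²/nₕ with Wₕ = Nₕ/N, N = 32706.
Dept II: Wₕ = 0.46587782; term = 0.46587782²·(1 − 0.24565203)·3472/3743 = 0.15187129.
Dept I: Wₕ = 0.12789702; term = 0.12789702²·(1 − 0.06932823)·2230/290 = 0.11706425.
Dept III: Wₕ = 0.40622516; term = 0.40622516²·(1 − 0.16016860)·3770/2128 = 0.24552486.
Sum = 0.5144604.
SE = √(0.5144604) = 0.7173.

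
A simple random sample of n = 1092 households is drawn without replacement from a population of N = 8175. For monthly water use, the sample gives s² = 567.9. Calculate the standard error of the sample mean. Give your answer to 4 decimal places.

0.6713

Under SRS without replacement, Var(ȳ) = (1 − f)·s²/n with f = n/N = 1092/8175 = 0.13357798.
Var(ȳ) = (1 − 0.13357798)·567.9/1092 = 0.86642202·0.52005495 = 0.45058706.
SE(ȳ) = √(0.45058706) = 0.6713.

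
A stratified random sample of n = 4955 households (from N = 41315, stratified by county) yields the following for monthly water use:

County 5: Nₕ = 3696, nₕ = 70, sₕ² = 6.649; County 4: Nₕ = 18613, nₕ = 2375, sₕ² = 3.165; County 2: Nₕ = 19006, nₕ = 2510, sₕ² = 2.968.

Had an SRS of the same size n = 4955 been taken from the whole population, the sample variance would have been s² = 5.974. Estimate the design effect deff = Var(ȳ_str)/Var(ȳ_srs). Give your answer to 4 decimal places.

1.1299

Var(ȳ_str) = Σ Wₕ²(1−fₕ)sₕ²/nₕ with Wₕ = Nₕ/41315:
  County 5: (3696/41315)²·(1−70/3696)·6.649/70 = 7.4576593 × 10^-4
  County 4: (18613/41315)²·(1−2375/18613)·3.165/2375 = 2.3596278 × 10^-4
  County 2: (19006/41315)²·(1−2510/19006)·2.968/2510 = 2.171921 × 10^-4
  → Var(ȳ_str) = 0.0011989208.
Var(ȳ_srs) = (1 − 4955/41315)·5.974/4955 = 0.0010610545.
deff = 0.0011989208 / 0.0010610545 = 1.1299.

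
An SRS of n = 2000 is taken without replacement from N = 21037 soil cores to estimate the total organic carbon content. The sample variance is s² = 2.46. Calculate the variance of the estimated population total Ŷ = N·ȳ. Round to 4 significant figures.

Var(Ŷ) = N²·Var(ȳ) = N²·(1 − n/N)·s²/n.
f = 2000/21037 = 0.09507059; Var(ȳ) = 0.90492941·2.46/2000 = 0.0011130632.
Var(Ŷ) = 21037² · 0.0011130632 = 492592.1.

492600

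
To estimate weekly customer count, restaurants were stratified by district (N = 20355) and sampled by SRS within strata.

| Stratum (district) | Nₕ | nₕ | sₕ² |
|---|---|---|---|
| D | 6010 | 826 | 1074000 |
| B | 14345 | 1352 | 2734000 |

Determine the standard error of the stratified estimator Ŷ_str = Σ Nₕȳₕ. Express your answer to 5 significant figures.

646080

Var(Ŷ_str) = Σₕ Nₕ²(1 − fₕ)sₕ²/nₕ.
D: 6010²·(1 − 826/6010)·1074000/826 = 4.0510136 × 10^10.
B: 14345²·(1 − 1352/14345)·2734000/1352 = 3.7690492 × 10^11.
Sum = 4.1741506 × 10^11.
SE = √(4.1741506 × 10^11) = 646080.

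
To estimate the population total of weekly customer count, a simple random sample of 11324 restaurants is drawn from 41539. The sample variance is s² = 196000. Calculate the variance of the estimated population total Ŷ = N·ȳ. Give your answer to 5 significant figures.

Var(Ŷ) = N²·Var(ȳ) = N²·(1 − n/N)·s²/n.
f = 11324/41539 = 0.27261128; Var(ȳ) = 0.72738872·196000/11324 = 12.589914.
Var(Ŷ) = 41539² · 12.589914 = 2.1723752 × 10^10.

2.1724 × 10^10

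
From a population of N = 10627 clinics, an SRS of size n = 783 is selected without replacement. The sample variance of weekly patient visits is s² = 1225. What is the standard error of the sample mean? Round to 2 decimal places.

1.20

Under SRS without replacement, Var(ȳ) = (1 − f)·s²/n with f = n/N = 783/10627 = 0.07368025.
Var(ȳ) = (1 − 0.07368025)·1225/783 = 0.92631975·1.5644955 = 1.4492231.
SE(ȳ) = √(1.4492231) = 1.20.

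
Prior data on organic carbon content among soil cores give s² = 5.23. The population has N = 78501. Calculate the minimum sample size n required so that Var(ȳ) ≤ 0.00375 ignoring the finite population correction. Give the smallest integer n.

Without fpc, n₀ = s²/D = 5.23/0.00375 = 1394.6667.
Rounding up, n = 1395.

1395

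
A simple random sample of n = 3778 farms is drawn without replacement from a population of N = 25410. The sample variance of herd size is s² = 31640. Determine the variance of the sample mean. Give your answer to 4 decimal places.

Under SRS without replacement, Var(ȳ) = (1 − f)·s²/n with f = n/N = 3778/25410 = 0.14868162.
Var(ȳ) = (1 − 0.14868162)·31640/3778 = 0.85131838·8.3748015 = 7.1296224.

7.1296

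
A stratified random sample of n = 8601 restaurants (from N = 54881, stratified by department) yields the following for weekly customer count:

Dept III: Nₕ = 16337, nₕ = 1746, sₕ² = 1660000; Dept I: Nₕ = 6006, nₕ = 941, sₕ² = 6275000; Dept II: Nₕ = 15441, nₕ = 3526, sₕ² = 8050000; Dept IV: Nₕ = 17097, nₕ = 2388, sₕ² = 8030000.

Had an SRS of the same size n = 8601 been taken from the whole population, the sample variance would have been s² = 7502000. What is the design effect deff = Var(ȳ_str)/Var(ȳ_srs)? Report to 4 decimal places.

Var(ȳ_str) = Σ Wₕ²(1−fₕ)sₕ²/nₕ with Wₕ = Nₕ/54881:
  Dept III: (16337/54881)²·(1−1746/16337)·1660000/1746 = 75.24492
  Dept I: (6006/54881)²·(1−941/6006)·6275000/941 = 67.351125
  Dept II: (15441/54881)²·(1−3526/15441)·8050000/3526 = 139.45658
  Dept IV: (17097/54881)²·(1−2388/17097)·8030000/2388 = 280.76324
  → Var(ȳ_str) = 562.81587.
Var(ȳ_srs) = (1 − 8601/54881)·7502000/8601 = 735.5284.
deff = 562.81587 / 735.5284 = 0.7652.

0.7652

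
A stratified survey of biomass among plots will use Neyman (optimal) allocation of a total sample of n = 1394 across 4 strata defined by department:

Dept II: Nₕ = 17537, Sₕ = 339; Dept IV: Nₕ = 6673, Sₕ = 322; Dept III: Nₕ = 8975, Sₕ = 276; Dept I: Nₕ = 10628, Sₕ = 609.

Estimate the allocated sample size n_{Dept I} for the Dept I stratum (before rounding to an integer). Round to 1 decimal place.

Neyman allocation: nₕ = n·NₕSₕ / Σⱼ NⱼSⱼ.
Σ NⱼSⱼ = 17537·339 + 6673·322 + 8975·276 + 10628·609 = 1.7043301 × 10^7.
n_{Dept I} = 1394·10628·609 / (1.7043301 × 10^7) = 529.4.

529.4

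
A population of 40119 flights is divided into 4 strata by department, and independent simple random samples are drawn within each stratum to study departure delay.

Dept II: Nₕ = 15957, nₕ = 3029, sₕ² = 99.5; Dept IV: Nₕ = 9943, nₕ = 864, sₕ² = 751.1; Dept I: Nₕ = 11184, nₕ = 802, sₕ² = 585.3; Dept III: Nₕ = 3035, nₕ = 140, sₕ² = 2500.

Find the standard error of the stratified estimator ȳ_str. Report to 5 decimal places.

0.45066

Var(ȳ_str) = Σₕ Wₕ²(1 − fₕ)sₕ²/nₕ with Wₕ = Nₕ/N, N = 40119.
Dept II: Wₕ = 0.39774172; term = 0.39774172²·(1 − 0.18982265)·99.5/3029 = 0.0042102336.
Dept IV: Wₕ = 0.24783768; term = 0.24783768²·(1 − 0.08689530)·751.1/864 = 0.048757258.
Dept I: Wₕ = 0.27877066; term = 0.27877066²·(1 − 0.07170959)·585.3/802 = 0.052648032.
Dept III: Wₕ = 0.07564994; term = 0.07564994²·(1 − 0.04612850)·2500/140 = 0.097480789.
Sum = 0.20309631.
SE = √(0.20309631) = 0.45066.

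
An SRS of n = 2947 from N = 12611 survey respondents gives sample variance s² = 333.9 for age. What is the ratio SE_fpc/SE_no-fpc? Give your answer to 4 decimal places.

0.8754

f = n/N = 2947/12611 = 0.23368488.
SE_no-fpc = √(s²/n) = 0.33660312; SE_fpc = √((1−f)s²/n) = 0.29466044.
Ratio = √(1−f) = 0.87539427.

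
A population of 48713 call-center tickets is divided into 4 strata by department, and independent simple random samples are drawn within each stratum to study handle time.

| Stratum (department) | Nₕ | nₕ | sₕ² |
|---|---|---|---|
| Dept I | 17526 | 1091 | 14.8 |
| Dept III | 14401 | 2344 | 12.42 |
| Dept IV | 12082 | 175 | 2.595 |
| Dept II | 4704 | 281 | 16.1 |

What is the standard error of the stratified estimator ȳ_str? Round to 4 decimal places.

0.0586

Var(ȳ_str) = Σₕ Wₕ²(1 − fₕ)sₕ²/nₕ with Wₕ = Nₕ/N, N = 48713.
Dept I: Wₕ = 0.35978076; term = 0.35978076²·(1 − 0.06225037)·14.8/1091 = 0.001646644.
Dept III: Wₕ = 0.29562950; term = 0.29562950²·(1 − 0.16276647)·12.42/2344 = 3.8770924 × 10^-4.
Dept IV: Wₕ = 0.24802414; term = 0.24802414²·(1 − 0.01448436)·2.595/175 = 8.9898148 × 10^-4.
Dept II: Wₕ = 0.09656560; term = 0.09656560²·(1 − 0.05973639)·16.1/281 = 5.0235885 × 10^-4.
Sum = 0.0034356936.
SE = √(0.0034356936) = 0.0586.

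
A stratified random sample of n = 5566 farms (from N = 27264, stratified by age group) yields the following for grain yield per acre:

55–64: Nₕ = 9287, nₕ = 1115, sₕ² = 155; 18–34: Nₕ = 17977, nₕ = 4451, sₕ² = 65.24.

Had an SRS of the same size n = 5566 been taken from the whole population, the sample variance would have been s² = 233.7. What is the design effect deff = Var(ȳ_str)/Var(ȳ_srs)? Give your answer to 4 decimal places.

0.5682

Var(ȳ_str) = Σ Wₕ²(1−fₕ)sₕ²/nₕ with Wₕ = Nₕ/27264:
  55–64: (9287/27264)²·(1−1115/9287)·155/1115 = 0.014193238
  18–34: (17977/27264)²·(1−4451/17977)·65.24/4451 = 0.0047947262
  → Var(ȳ_str) = 0.018987964.
Var(ȳ_srs) = (1 − 5566/27264)·233.7/5566 = 0.033415321.
deff = 0.018987964 / 0.033415321 = 0.5682.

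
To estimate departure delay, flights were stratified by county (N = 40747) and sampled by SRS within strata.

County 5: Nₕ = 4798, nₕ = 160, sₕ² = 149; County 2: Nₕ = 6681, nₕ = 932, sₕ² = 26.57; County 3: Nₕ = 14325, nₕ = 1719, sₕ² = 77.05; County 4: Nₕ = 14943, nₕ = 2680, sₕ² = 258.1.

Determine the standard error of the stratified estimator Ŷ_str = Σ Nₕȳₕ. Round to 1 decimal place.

Var(Ŷ_str) = Σₕ Nₕ²(1 − fₕ)sₕ²/nₕ.
County 5: 4798²·(1 − 160/4798)·149/160 = 2.0723222 × 10^7.
County 2: 6681²·(1 − 932/6681)·26.57/932 = 1.0949882 × 10^6.
County 3: 14325²·(1 − 1719/14325)·77.05/1719 = 8.0941025 × 10^6.
County 4: 14943²·(1 − 2680/14943)·258.1/2680 = 1.7647685 × 10^7.
Sum = 4.7559998 × 10^7.
SE = √(4.7559998 × 10^7) = 6896.4.

6896.4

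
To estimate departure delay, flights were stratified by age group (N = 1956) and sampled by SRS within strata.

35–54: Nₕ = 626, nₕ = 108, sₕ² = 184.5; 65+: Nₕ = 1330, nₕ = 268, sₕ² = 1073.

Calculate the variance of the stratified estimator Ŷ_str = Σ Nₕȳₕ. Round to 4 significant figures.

6.209 × 10^6

Var(Ŷ_str) = Σₕ Nₕ²(1 − fₕ)sₕ²/nₕ.
35–54: 626²·(1 − 108/626)·184.5/108 = 553957.83.
65+: 1330²·(1 − 268/1330)·1073/268 = 5.6551104 × 10^6.
Sum = 6.2090682 × 10^6.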